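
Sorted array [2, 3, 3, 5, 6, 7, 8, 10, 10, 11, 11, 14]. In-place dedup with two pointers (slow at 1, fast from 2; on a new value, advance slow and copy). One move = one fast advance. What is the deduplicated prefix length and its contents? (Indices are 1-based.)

length 9; prefix = [2, 3, 5, 6, 7, 8, 10, 11, 14]

(s=1,f=2) a[fast]=3≠a[slow]=2 write a[2]=3 → slow++,fast++
(s=2,f=3) a[fast]=3=a[slow] dup → fast++
(s=2,f=4) a[fast]=5≠a[slow]=3 write a[3]=5 → slow++,fast++
(s=3,f=5) a[fast]=6≠a[slow]=5 write a[4]=6 → slow++,fast++
(s=4,f=6) a[fast]=7≠a[slow]=6 write a[5]=7 → slow++,fast++
(s=5,f=7) a[fast]=8≠a[slow]=7 write a[6]=8 → slow++,fast++
(s=6,f=8) a[fast]=10≠a[slow]=8 write a[7]=10 → slow++,fast++
(s=7,f=9) a[fast]=10=a[slow] dup → fast++
(s=7,f=10) a[fast]=11≠a[slow]=10 write a[8]=11 → slow++,fast++
(s=8,f=11) a[fast]=11=a[slow] dup → fast++
(s=8,f=12) a[fast]=14≠a[slow]=11 write a[9]=14 → slow++,fast++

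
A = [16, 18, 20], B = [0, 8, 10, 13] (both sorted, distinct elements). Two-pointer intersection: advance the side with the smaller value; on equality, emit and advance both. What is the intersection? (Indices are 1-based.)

[i=1,j=1] 16>0 → j++
[i=1,j=2] 16>8 → j++
[i=1,j=3] 16>10 → j++
[i=1,j=4] 16>13 → j++

intersection = []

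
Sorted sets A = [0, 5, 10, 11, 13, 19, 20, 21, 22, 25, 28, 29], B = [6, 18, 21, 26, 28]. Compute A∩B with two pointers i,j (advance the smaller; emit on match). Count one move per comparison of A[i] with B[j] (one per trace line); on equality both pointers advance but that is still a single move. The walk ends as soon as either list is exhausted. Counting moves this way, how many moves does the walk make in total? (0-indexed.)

i=0 j=0: 0<6, i++
i=1 j=0: 5<6, i++
i=2 j=0: 10>6, j++
i=2 j=1: 10<18, i++
i=3 j=1: 11<18, i++
i=4 j=1: 13<18, i++
i=5 j=1: 19>18, j++
i=5 j=2: 19<21, i++
i=6 j=2: 20<21, i++
i=7 j=2: 21==21 emit, i++,j++
i=8 j=3: 22<26, i++
i=9 j=3: 25<26, i++
i=10 j=3: 28>26, j++
i=10 j=4: 28==28 emit, i++,j++

14 moves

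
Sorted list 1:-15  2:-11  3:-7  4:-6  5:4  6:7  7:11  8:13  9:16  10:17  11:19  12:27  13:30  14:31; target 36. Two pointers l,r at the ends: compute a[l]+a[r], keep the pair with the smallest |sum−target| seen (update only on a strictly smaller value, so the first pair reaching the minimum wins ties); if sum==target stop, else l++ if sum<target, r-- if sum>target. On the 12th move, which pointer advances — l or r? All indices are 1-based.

[1,14] -15+31=16 d=20 * → l++
[2,14] -11+31=20 d=16 * → l++
[3,14] -7+31=24 d=12 * → l++
[4,14] -6+31=25 d=11 * → l++
[5,14] 4+31=35 d=1 * → l++
[6,14] 7+31=38 d=2 → r--
[6,13] 7+30=37 d=1 → r--
[6,12] 7+27=34 d=2 → l++
[7,12] 11+27=38 d=2 → r--
[7,11] 11+19=30 d=6 → l++
[8,11] 13+19=32 d=4 → l++
[9,11] 16+19=35 d=1 → l++

l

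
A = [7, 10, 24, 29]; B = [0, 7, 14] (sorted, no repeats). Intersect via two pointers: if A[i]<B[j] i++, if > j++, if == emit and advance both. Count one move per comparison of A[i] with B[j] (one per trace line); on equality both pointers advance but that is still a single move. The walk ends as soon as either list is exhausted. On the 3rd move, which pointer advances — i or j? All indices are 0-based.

i

[i=0,j=0] 7>0 → j++
[i=0,j=1] 7==7 emit → i++,j++
[i=1,j=2] 10<14 → i++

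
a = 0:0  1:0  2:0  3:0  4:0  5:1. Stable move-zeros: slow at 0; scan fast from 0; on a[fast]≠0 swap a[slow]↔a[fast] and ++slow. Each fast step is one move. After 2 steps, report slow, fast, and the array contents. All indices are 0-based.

slow=0, fast=2, a=[0, 0, 0, 0, 0, 1]

slow=0 fast=0: a[fast]=0, fast++
slow=0 fast=1: a[fast]=0, fast++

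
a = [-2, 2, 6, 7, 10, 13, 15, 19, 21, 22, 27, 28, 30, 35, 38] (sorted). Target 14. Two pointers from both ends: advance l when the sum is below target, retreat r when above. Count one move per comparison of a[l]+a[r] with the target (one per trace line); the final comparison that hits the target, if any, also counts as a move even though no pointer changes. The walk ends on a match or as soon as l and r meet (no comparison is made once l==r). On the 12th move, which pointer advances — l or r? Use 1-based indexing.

[1,15] -2+38=36 >14 → r--
[1,14] -2+35=33 >14 → r--
[1,13] -2+30=28 >14 → r--
[1,12] -2+28=26 >14 → r--
[1,11] -2+27=25 >14 → r--
[1,10] -2+22=20 >14 → r--
[1,9] -2+21=19 >14 → r--
[1,8] -2+19=17 >14 → r--
[1,7] -2+15=13 <14 → l++
[2,7] 2+15=17 >14 → r--
[2,6] 2+13=15 >14 → r--
[2,5] 2+10=12 <14 → l++

l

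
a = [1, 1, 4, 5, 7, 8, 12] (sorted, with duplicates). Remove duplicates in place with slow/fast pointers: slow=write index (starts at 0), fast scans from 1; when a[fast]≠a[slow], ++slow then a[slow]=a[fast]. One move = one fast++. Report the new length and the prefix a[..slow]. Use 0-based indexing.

length 6; prefix = [1, 4, 5, 7, 8, 12]

(s=0,f=1) a[fast]=1=a[slow] dup → fast++
(s=0,f=2) a[fast]=4≠a[slow]=1 write a[1]=4 → slow++,fast++
(s=1,f=3) a[fast]=5≠a[slow]=4 write a[2]=5 → slow++,fast++
(s=2,f=4) a[fast]=7≠a[slow]=5 write a[3]=7 → slow++,fast++
(s=3,f=5) a[fast]=8≠a[slow]=7 write a[4]=8 → slow++,fast++
(s=4,f=6) a[fast]=12≠a[slow]=8 write a[5]=12 → slow++,fast++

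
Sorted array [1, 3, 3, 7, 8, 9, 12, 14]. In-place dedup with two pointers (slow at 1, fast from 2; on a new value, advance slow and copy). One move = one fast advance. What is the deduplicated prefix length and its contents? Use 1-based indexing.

(s=1,f=2) a[fast]=3≠a[slow]=1 write a[2]=3 → slow++,fast++
(s=2,f=3) a[fast]=3=a[slow] dup → fast++
(s=2,f=4) a[fast]=7≠a[slow]=3 write a[3]=7 → slow++,fast++
(s=3,f=5) a[fast]=8≠a[slow]=7 write a[4]=8 → slow++,fast++
(s=4,f=6) a[fast]=9≠a[slow]=8 write a[5]=9 → slow++,fast++
(s=5,f=7) a[fast]=12≠a[slow]=9 write a[6]=12 → slow++,fast++
(s=6,f=8) a[fast]=14≠a[slow]=12 write a[7]=14 → slow++,fast++

length 7; prefix = [1, 3, 7, 8, 9, 12, 14]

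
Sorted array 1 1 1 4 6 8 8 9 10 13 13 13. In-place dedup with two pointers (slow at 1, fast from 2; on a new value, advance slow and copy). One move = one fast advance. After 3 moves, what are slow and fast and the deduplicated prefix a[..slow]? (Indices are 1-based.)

(s=1,f=2) a[fast]=1=a[slow] dup → fast++
(s=1,f=3) a[fast]=1=a[slow] dup → fast++
(s=1,f=4) a[fast]=4≠a[slow]=1 write a[2]=4 → slow++,fast++

slow=2, fast=5, prefix=[1, 4]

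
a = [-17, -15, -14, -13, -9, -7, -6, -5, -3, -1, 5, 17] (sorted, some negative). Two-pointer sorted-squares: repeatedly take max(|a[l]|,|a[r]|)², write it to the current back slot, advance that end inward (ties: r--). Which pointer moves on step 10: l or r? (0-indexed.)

[0,11] |-17|<=|17| out[11]=289 → r--
[0,10] |-17|>|5| out[10]=289 → l++
[1,10] |-15|>|5| out[9]=225 → l++
[2,10] |-14|>|5| out[8]=196 → l++
[3,10] |-13|>|5| out[7]=169 → l++
[4,10] |-9|>|5| out[6]=81 → l++
[5,10] |-7|>|5| out[5]=49 → l++
[6,10] |-6|>|5| out[4]=36 → l++
[7,10] |-5|<=|5| out[3]=25 → r--
[7,9] |-5|>|-1| out[2]=25 → l++

l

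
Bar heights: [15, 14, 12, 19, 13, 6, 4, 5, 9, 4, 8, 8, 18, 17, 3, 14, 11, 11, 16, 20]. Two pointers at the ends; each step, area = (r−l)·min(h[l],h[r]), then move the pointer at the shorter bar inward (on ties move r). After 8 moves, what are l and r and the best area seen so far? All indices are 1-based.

l=9, r=20, best area=304

l=1 r=20: min(15,20)*19=285 best=285 *, l++
l=2 r=20: min(14,20)*18=252 best=285, l++
l=3 r=20: min(12,20)*17=204 best=285, l++
l=4 r=20: min(19,20)*16=304 best=304 *, l++
l=5 r=20: min(13,20)*15=195 best=304, l++
l=6 r=20: min(6,20)*14=84 best=304, l++
l=7 r=20: min(4,20)*13=52 best=304, l++
l=8 r=20: min(5,20)*12=60 best=304, l++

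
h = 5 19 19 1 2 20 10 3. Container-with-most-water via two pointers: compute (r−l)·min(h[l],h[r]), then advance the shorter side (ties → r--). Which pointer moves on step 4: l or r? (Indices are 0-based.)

[0,7] min(5,3)*7=21 best=21 * → r--
[0,6] min(5,10)*6=30 best=30 * → l++
[1,6] min(19,10)*5=50 best=50 * → r--
[1,5] min(19,20)*4=76 best=76 * → l++

l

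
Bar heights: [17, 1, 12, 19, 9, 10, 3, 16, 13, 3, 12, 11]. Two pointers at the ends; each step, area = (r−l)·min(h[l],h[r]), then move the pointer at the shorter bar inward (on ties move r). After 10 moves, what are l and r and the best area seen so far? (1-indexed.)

l=3, r=4, best area=121

[1,12] min(17,11)*11=121 best=121 * → r--
[1,11] min(17,12)*10=120 best=121 → r--
[1,10] min(17,3)*9=27 best=121 → r--
[1,9] min(17,13)*8=104 best=121 → r--
[1,8] min(17,16)*7=112 best=121 → r--
[1,7] min(17,3)*6=18 best=121 → r--
[1,6] min(17,10)*5=50 best=121 → r--
[1,5] min(17,9)*4=36 best=121 → r--
[1,4] min(17,19)*3=51 best=121 → l++
[2,4] min(1,19)*2=2 best=121 → l++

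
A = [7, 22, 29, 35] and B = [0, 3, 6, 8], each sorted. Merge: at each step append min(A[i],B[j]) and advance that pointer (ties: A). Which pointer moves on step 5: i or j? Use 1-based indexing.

i=1 j=1: A[i]=7>B[j]=0 take 0, j++
i=1 j=2: A[i]=7>B[j]=3 take 3, j++
i=1 j=3: A[i]=7>B[j]=6 take 6, j++
i=1 j=4: A[i]=7<=B[j]=8 take 7, i++
i=2 j=4: A[i]=22>B[j]=8 take 8, j++

j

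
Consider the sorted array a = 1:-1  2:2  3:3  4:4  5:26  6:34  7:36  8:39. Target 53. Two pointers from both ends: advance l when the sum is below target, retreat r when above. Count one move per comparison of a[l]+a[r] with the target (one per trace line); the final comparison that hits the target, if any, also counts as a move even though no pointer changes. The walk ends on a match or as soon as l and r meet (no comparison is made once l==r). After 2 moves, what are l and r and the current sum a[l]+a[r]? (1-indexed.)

l=3, r=8, sum=42

[1,8] -1+39=38 <53 → l++
[2,8] 2+39=41 <53 → l++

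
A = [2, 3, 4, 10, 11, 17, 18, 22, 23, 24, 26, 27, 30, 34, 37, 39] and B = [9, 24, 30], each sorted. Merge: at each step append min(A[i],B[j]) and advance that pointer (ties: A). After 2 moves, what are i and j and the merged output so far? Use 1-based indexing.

i=3, j=1, merged so far=[2, 3]

i=1 j=1: A[i]=2<=B[j]=9 take 2, i++
i=2 j=1: A[i]=3<=B[j]=9 take 3, i++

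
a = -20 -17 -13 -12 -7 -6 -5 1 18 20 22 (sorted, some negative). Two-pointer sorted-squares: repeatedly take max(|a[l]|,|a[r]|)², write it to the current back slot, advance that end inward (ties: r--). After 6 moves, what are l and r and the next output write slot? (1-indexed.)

[1,11] |-20|<=|22| out[11]=484 → r--
[1,10] |-20|<=|20| out[10]=400 → r--
[1,9] |-20|>|18| out[9]=400 → l++
[2,9] |-17|<=|18| out[8]=324 → r--
[2,8] |-17|>|1| out[7]=289 → l++
[3,8] |-13|>|1| out[6]=169 → l++

l=4, r=8, next write slot=5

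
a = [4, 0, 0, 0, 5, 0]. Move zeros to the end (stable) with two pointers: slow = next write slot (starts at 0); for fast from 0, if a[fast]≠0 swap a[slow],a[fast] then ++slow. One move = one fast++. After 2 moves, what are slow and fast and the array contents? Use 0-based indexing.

slow=1, fast=2, a=[4, 0, 0, 0, 5, 0]

slow=0 fast=0: a[fast]=4≠0 swap→a[0]=4, slow++,fast++
slow=1 fast=1: a[fast]=0, fast++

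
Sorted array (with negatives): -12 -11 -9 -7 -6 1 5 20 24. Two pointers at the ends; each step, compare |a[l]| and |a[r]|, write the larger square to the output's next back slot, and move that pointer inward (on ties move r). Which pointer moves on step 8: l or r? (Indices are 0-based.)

r

l=0 r=8: |-12|<=|24| out[8]=576, r--
l=0 r=7: |-12|<=|20| out[7]=400, r--
l=0 r=6: |-12|>|5| out[6]=144, l++
l=1 r=6: |-11|>|5| out[5]=121, l++
l=2 r=6: |-9|>|5| out[4]=81, l++
l=3 r=6: |-7|>|5| out[3]=49, l++
l=4 r=6: |-6|>|5| out[2]=36, l++
l=5 r=6: |1|<=|5| out[1]=25, r--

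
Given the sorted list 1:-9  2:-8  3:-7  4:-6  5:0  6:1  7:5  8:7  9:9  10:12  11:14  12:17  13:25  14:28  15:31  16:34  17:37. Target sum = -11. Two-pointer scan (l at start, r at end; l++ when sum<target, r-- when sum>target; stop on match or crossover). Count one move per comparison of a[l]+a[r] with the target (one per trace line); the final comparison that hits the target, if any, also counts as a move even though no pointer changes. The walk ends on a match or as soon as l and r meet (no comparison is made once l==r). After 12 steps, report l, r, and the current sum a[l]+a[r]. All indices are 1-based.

[1,17] -9+37=28 >-11 → r--
[1,16] -9+34=25 >-11 → r--
[1,15] -9+31=22 >-11 → r--
[1,14] -9+28=19 >-11 → r--
[1,13] -9+25=16 >-11 → r--
[1,12] -9+17=8 >-11 → r--
[1,11] -9+14=5 >-11 → r--
[1,10] -9+12=3 >-11 → r--
[1,9] -9+9=0 >-11 → r--
[1,8] -9+7=-2 >-11 → r--
[1,7] -9+5=-4 >-11 → r--
[1,6] -9+1=-8 >-11 → r--

l=1, r=5, sum=-9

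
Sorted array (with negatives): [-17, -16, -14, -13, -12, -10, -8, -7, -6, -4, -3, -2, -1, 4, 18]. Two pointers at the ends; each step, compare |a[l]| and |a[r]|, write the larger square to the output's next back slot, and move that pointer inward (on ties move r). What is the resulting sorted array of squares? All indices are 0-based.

[0,14] |-17|<=|18| out[14]=324 → r--
[0,13] |-17|>|4| out[13]=289 → l++
[1,13] |-16|>|4| out[12]=256 → l++
[2,13] |-14|>|4| out[11]=196 → l++
[3,13] |-13|>|4| out[10]=169 → l++
[4,13] |-12|>|4| out[9]=144 → l++
[5,13] |-10|>|4| out[8]=100 → l++
[6,13] |-8|>|4| out[7]=64 → l++
[7,13] |-7|>|4| out[6]=49 → l++
[8,13] |-6|>|4| out[5]=36 → l++
[9,13] |-4|<=|4| out[4]=16 → r--
[9,12] |-4|>|-1| out[3]=16 → l++
[10,12] |-3|>|-1| out[2]=9 → l++
[11,12] |-2|>|-1| out[1]=4 → l++
[12,12] |-1|<=|-1| out[0]=1 → r--

[1, 4, 9, 16, 16, 36, 49, 64, 100, 144, 169, 196, 256, 289, 324]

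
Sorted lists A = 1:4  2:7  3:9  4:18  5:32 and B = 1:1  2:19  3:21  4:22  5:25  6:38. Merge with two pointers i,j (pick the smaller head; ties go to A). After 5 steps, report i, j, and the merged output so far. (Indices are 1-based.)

i=5, j=2, merged so far=[1, 4, 7, 9, 18]

i=1 j=1: A[i]=4>B[j]=1 take 1, j++
i=1 j=2: A[i]=4<=B[j]=19 take 4, i++
i=2 j=2: A[i]=7<=B[j]=19 take 7, i++
i=3 j=2: A[i]=9<=B[j]=19 take 9, i++
i=4 j=2: A[i]=18<=B[j]=19 take 18, i++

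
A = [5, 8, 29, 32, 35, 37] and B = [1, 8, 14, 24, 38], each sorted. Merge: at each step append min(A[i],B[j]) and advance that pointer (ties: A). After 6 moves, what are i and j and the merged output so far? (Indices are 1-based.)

i=1 j=1: A[i]=5>B[j]=1 take 1, j++
i=1 j=2: A[i]=5<=B[j]=8 take 5, i++
i=2 j=2: A[i]=8<=B[j]=8 take 8, i++
i=3 j=2: A[i]=29>B[j]=8 take 8, j++
i=3 j=3: A[i]=29>B[j]=14 take 14, j++
i=3 j=4: A[i]=29>B[j]=24 take 24, j++

i=3, j=5, merged so far=[1, 5, 8, 8, 14, 24]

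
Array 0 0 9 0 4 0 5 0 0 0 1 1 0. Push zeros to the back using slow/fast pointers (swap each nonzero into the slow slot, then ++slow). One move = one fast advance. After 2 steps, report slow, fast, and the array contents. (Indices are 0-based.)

slow=0, fast=2, a=[0, 0, 9, 0, 4, 0, 5, 0, 0, 0, 1, 1, 0]

(s=0,f=0) a[fast]=0 → fast++
(s=0,f=1) a[fast]=0 → fast++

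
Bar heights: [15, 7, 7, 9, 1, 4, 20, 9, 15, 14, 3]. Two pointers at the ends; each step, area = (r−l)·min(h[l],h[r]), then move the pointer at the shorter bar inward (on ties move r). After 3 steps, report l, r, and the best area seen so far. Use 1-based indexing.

l=1, r=8, best area=126

[1,11] min(15,3)*10=30 best=30 * → r--
[1,10] min(15,14)*9=126 best=126 * → r--
[1,9] min(15,15)*8=120 best=126 → r--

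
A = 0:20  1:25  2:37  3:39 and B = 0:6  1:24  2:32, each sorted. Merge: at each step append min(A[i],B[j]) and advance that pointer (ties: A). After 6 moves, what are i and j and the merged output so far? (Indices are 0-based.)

i=0 j=0: A[i]=20>B[j]=6 take 6, j++
i=0 j=1: A[i]=20<=B[j]=24 take 20, i++
i=1 j=1: A[i]=25>B[j]=24 take 24, j++
i=1 j=2: A[i]=25<=B[j]=32 take 25, i++
i=2 j=2: A[i]=37>B[j]=32 take 32, j++
i=2 j=3: B done, take A[i]=37, i++

i=3, j=3, merged so far=[6, 20, 24, 25, 32, 37]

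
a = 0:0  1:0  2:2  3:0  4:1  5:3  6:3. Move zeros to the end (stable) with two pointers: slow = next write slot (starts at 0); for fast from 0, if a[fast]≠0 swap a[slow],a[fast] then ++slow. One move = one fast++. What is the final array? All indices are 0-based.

[2, 1, 3, 3, 0, 0, 0]

slow=0 fast=0: a[fast]=0, fast++
slow=0 fast=1: a[fast]=0, fast++
slow=0 fast=2: a[fast]=2≠0 swap→a[0]=2, slow++,fast++
slow=1 fast=3: a[fast]=0, fast++
slow=1 fast=4: a[fast]=1≠0 swap→a[1]=1, slow++,fast++
slow=2 fast=5: a[fast]=3≠0 swap→a[2]=3, slow++,fast++
slow=3 fast=6: a[fast]=3≠0 swap→a[3]=3, slow++,fast++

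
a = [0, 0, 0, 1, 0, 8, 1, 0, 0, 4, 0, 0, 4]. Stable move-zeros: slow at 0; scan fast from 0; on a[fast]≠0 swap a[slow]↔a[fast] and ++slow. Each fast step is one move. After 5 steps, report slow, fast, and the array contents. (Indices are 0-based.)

slow=1, fast=5, a=[1, 0, 0, 0, 0, 8, 1, 0, 0, 4, 0, 0, 4]

slow=0 fast=0: a[fast]=0, fast++
slow=0 fast=1: a[fast]=0, fast++
slow=0 fast=2: a[fast]=0, fast++
slow=0 fast=3: a[fast]=1≠0 swap→a[0]=1, slow++,fast++
slow=1 fast=4: a[fast]=0, fast++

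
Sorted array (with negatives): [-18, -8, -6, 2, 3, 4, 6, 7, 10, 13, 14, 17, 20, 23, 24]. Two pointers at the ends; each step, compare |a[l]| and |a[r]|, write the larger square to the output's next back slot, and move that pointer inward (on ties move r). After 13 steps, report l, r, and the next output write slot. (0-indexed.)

l=0 r=14: |-18|<=|24| out[14]=576, r--
l=0 r=13: |-18|<=|23| out[13]=529, r--
l=0 r=12: |-18|<=|20| out[12]=400, r--
l=0 r=11: |-18|>|17| out[11]=324, l++
l=1 r=11: |-8|<=|17| out[10]=289, r--
l=1 r=10: |-8|<=|14| out[9]=196, r--
l=1 r=9: |-8|<=|13| out[8]=169, r--
l=1 r=8: |-8|<=|10| out[7]=100, r--
l=1 r=7: |-8|>|7| out[6]=64, l++
l=2 r=7: |-6|<=|7| out[5]=49, r--
l=2 r=6: |-6|<=|6| out[4]=36, r--
l=2 r=5: |-6|>|4| out[3]=36, l++
l=3 r=5: |2|<=|4| out[2]=16, r--

l=3, r=4, next write slot=1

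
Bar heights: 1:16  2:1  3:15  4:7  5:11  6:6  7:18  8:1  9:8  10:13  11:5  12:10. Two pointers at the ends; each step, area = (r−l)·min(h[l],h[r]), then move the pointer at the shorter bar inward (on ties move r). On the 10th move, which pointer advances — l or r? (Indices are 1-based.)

l

[1,12] min(16,10)*11=110 best=110 * → r--
[1,11] min(16,5)*10=50 best=110 → r--
[1,10] min(16,13)*9=117 best=117 * → r--
[1,9] min(16,8)*8=64 best=117 → r--
[1,8] min(16,1)*7=7 best=117 → r--
[1,7] min(16,18)*6=96 best=117 → l++
[2,7] min(1,18)*5=5 best=117 → l++
[3,7] min(15,18)*4=60 best=117 → l++
[4,7] min(7,18)*3=21 best=117 → l++
[5,7] min(11,18)*2=22 best=117 → l++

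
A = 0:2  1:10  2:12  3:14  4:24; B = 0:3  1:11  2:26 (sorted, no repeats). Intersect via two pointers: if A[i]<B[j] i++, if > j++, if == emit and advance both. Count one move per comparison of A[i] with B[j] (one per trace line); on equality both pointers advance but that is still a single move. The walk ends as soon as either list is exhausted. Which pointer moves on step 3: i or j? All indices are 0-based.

i=0 j=0: 2<3, i++
i=1 j=0: 10>3, j++
i=1 j=1: 10<11, i++

i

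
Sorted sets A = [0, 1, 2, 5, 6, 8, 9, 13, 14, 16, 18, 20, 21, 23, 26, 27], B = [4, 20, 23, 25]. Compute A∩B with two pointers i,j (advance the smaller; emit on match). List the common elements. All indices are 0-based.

intersection = [20, 23]

[i=0,j=0] 0<4 → i++
[i=1,j=0] 1<4 → i++
[i=2,j=0] 2<4 → i++
[i=3,j=0] 5>4 → j++
[i=3,j=1] 5<20 → i++
[i=4,j=1] 6<20 → i++
[i=5,j=1] 8<20 → i++
[i=6,j=1] 9<20 → i++
[i=7,j=1] 13<20 → i++
[i=8,j=1] 14<20 → i++
[i=9,j=1] 16<20 → i++
[i=10,j=1] 18<20 → i++
[i=11,j=1] 20==20 emit → i++,j++
[i=12,j=2] 21<23 → i++
[i=13,j=2] 23==23 emit → i++,j++
[i=14,j=3] 26>25 → j++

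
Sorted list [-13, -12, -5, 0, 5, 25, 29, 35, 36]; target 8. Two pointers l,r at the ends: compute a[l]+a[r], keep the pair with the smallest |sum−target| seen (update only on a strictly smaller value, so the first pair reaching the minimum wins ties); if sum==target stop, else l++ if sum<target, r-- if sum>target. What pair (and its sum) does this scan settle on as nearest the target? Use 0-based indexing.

pair (0, 5) with sum 5 (|Δ|=3)

[0,8] -13+36=23 d=15 * → r--
[0,7] -13+35=22 d=14 * → r--
[0,6] -13+29=16 d=8 * → r--
[0,5] -13+25=12 d=4 * → r--
[0,4] -13+5=-8 d=16 → l++
[1,4] -12+5=-7 d=15 → l++
[2,4] -5+5=0 d=8 → l++
[3,4] 0+5=5 d=3 * → l++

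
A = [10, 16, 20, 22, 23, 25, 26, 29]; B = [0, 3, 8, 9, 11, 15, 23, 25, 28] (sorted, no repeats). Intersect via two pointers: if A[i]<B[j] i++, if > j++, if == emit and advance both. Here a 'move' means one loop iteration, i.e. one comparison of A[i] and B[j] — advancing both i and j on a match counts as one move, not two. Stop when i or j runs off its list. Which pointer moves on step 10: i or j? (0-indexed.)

i

i=0 j=0: 10>0, j++
i=0 j=1: 10>3, j++
i=0 j=2: 10>8, j++
i=0 j=3: 10>9, j++
i=0 j=4: 10<11, i++
i=1 j=4: 16>11, j++
i=1 j=5: 16>15, j++
i=1 j=6: 16<23, i++
i=2 j=6: 20<23, i++
i=3 j=6: 22<23, i++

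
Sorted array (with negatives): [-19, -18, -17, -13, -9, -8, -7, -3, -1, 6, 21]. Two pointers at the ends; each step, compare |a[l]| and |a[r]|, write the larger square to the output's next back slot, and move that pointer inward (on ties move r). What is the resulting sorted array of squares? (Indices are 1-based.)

[1, 9, 36, 49, 64, 81, 169, 289, 324, 361, 441]

[1,11] |-19|<=|21| out[11]=441 → r--
[1,10] |-19|>|6| out[10]=361 → l++
[2,10] |-18|>|6| out[9]=324 → l++
[3,10] |-17|>|6| out[8]=289 → l++
[4,10] |-13|>|6| out[7]=169 → l++
[5,10] |-9|>|6| out[6]=81 → l++
[6,10] |-8|>|6| out[5]=64 → l++
[7,10] |-7|>|6| out[4]=49 → l++
[8,10] |-3|<=|6| out[3]=36 → r--
[8,9] |-3|>|-1| out[2]=9 → l++
[9,9] |-1|<=|-1| out[1]=1 → r--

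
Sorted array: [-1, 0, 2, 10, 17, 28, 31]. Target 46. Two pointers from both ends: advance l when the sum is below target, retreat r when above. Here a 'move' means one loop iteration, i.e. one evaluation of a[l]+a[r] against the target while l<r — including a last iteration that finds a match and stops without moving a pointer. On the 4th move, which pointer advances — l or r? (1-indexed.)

l

l=1 r=7: -1+31=30 <46, l++
l=2 r=7: 0+31=31 <46, l++
l=3 r=7: 2+31=33 <46, l++
l=4 r=7: 10+31=41 <46, l++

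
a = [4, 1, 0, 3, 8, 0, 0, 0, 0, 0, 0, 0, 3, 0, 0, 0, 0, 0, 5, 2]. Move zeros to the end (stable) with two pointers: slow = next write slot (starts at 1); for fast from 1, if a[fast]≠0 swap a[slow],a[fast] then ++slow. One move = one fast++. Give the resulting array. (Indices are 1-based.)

[4, 1, 3, 8, 3, 5, 2, 0, 0, 0, 0, 0, 0, 0, 0, 0, 0, 0, 0, 0]

(s=1,f=1) a[fast]=4≠0 swap→a[1]=4 → slow++,fast++
(s=2,f=2) a[fast]=1≠0 swap→a[2]=1 → slow++,fast++
(s=3,f=3) a[fast]=0 → fast++
(s=3,f=4) a[fast]=3≠0 swap→a[3]=3 → slow++,fast++
(s=4,f=5) a[fast]=8≠0 swap→a[4]=8 → slow++,fast++
(s=5,f=6) a[fast]=0 → fast++
(s=5,f=7) a[fast]=0 → fast++
(s=5,f=8) a[fast]=0 → fast++
(s=5,f=9) a[fast]=0 → fast++
(s=5,f=10) a[fast]=0 → fast++
(s=5,f=11) a[fast]=0 → fast++
(s=5,f=12) a[fast]=0 → fast++
(s=5,f=13) a[fast]=3≠0 swap→a[5]=3 → slow++,fast++
(s=6,f=14) a[fast]=0 → fast++
(s=6,f=15) a[fast]=0 → fast++
(s=6,f=16) a[fast]=0 → fast++
(s=6,f=17) a[fast]=0 → fast++
(s=6,f=18) a[fast]=0 → fast++
(s=6,f=19) a[fast]=5≠0 swap→a[6]=5 → slow++,fast++
(s=7,f=20) a[fast]=2≠0 swap→a[7]=2 → slow++,fast++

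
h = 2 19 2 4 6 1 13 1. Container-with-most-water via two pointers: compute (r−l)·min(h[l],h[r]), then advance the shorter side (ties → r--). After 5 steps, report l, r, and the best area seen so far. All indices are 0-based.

[0,7] min(2,1)*7=7 best=7 * → r--
[0,6] min(2,13)*6=12 best=12 * → l++
[1,6] min(19,13)*5=65 best=65 * → r--
[1,5] min(19,1)*4=4 best=65 → r--
[1,4] min(19,6)*3=18 best=65 → r--

l=1, r=3, best area=65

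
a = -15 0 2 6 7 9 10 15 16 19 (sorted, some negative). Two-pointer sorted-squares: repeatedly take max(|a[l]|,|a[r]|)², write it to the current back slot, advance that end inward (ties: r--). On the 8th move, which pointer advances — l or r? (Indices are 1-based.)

r

[1,10] |-15|<=|19| out[10]=361 → r--
[1,9] |-15|<=|16| out[9]=256 → r--
[1,8] |-15|<=|15| out[8]=225 → r--
[1,7] |-15|>|10| out[7]=225 → l++
[2,7] |0|<=|10| out[6]=100 → r--
[2,6] |0|<=|9| out[5]=81 → r--
[2,5] |0|<=|7| out[4]=49 → r--
[2,4] |0|<=|6| out[3]=36 → r--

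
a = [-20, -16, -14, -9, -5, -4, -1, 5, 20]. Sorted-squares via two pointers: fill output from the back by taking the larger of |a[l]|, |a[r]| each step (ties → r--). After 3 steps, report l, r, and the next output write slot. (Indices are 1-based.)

l=1 r=9: |-20|<=|20| out[9]=400, r--
l=1 r=8: |-20|>|5| out[8]=400, l++
l=2 r=8: |-16|>|5| out[7]=256, l++

l=3, r=8, next write slot=6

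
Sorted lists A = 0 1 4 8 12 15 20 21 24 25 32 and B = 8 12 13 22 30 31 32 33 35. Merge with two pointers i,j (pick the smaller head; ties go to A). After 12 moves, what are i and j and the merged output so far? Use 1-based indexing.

[i=1,j=1] A[i]=0<=B[j]=8 take 0 → i++
[i=2,j=1] A[i]=1<=B[j]=8 take 1 → i++
[i=3,j=1] A[i]=4<=B[j]=8 take 4 → i++
[i=4,j=1] A[i]=8<=B[j]=8 take 8 → i++
[i=5,j=1] A[i]=12>B[j]=8 take 8 → j++
[i=5,j=2] A[i]=12<=B[j]=12 take 12 → i++
[i=6,j=2] A[i]=15>B[j]=12 take 12 → j++
[i=6,j=3] A[i]=15>B[j]=13 take 13 → j++
[i=6,j=4] A[i]=15<=B[j]=22 take 15 → i++
[i=7,j=4] A[i]=20<=B[j]=22 take 20 → i++
[i=8,j=4] A[i]=21<=B[j]=22 take 21 → i++
[i=9,j=4] A[i]=24>B[j]=22 take 22 → j++

i=9, j=5, merged so far=[0, 1, 4, 8, 8, 12, 12, 13, 15, 20, 21, 22]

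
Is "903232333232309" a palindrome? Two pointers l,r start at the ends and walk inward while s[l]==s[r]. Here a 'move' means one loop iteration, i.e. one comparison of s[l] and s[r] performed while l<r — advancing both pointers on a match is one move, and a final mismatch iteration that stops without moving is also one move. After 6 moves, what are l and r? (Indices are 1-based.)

l=7, r=9

[1,15] '9'=='9' → l++,r--
[2,14] '0'=='0' → l++,r--
[3,13] '3'=='3' → l++,r--
[4,12] '2'=='2' → l++,r--
[5,11] '3'=='3' → l++,r--
[6,10] '2'=='2' → l++,r--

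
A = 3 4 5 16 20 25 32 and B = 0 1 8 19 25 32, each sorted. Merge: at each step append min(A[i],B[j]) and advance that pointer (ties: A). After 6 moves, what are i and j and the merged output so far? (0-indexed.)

i=3, j=3, merged so far=[0, 1, 3, 4, 5, 8]

[i=0,j=0] A[i]=3>B[j]=0 take 0 → j++
[i=0,j=1] A[i]=3>B[j]=1 take 1 → j++
[i=0,j=2] A[i]=3<=B[j]=8 take 3 → i++
[i=1,j=2] A[i]=4<=B[j]=8 take 4 → i++
[i=2,j=2] A[i]=5<=B[j]=8 take 5 → i++
[i=3,j=2] A[i]=16>B[j]=8 take 8 → j++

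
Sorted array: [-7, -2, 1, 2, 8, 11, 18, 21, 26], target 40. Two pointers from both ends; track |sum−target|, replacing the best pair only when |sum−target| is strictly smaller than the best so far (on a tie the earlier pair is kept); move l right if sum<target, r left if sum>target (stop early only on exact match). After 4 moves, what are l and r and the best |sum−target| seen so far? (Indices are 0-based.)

[0,8] -7+26=19 d=21 * → l++
[1,8] -2+26=24 d=16 * → l++
[2,8] 1+26=27 d=13 * → l++
[3,8] 2+26=28 d=12 * → l++

l=4, r=8, best |Δ|=12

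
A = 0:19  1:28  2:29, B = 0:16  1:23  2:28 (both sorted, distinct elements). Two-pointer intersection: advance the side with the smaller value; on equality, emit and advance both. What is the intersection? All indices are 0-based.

i=0 j=0: 19>16, j++
i=0 j=1: 19<23, i++
i=1 j=1: 28>23, j++
i=1 j=2: 28==28 emit, i++,j++

intersection = [28]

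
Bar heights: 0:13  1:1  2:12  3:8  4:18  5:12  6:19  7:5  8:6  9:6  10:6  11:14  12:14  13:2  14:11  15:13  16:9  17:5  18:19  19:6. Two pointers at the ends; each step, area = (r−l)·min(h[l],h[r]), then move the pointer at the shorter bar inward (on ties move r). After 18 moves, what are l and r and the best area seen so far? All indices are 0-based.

l=6, r=7, best area=252

l=0 r=19: min(13,6)*19=114 best=114 *, r--
l=0 r=18: min(13,19)*18=234 best=234 *, l++
l=1 r=18: min(1,19)*17=17 best=234, l++
l=2 r=18: min(12,19)*16=192 best=234, l++
l=3 r=18: min(8,19)*15=120 best=234, l++
l=4 r=18: min(18,19)*14=252 best=252 *, l++
l=5 r=18: min(12,19)*13=156 best=252, l++
l=6 r=18: min(19,19)*12=228 best=252, r--
l=6 r=17: min(19,5)*11=55 best=252, r--
l=6 r=16: min(19,9)*10=90 best=252, r--
l=6 r=15: min(19,13)*9=117 best=252, r--
l=6 r=14: min(19,11)*8=88 best=252, r--
l=6 r=13: min(19,2)*7=14 best=252, r--
l=6 r=12: min(19,14)*6=84 best=252, r--
l=6 r=11: min(19,14)*5=70 best=252, r--
l=6 r=10: min(19,6)*4=24 best=252, r--
l=6 r=9: min(19,6)*3=18 best=252, r--
l=6 r=8: min(19,6)*2=12 best=252, r--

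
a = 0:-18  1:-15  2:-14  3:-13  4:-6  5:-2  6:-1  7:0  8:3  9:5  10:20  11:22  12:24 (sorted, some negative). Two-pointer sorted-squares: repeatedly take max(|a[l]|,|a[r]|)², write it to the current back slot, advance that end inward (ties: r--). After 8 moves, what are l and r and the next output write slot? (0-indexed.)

l=0 r=12: |-18|<=|24| out[12]=576, r--
l=0 r=11: |-18|<=|22| out[11]=484, r--
l=0 r=10: |-18|<=|20| out[10]=400, r--
l=0 r=9: |-18|>|5| out[9]=324, l++
l=1 r=9: |-15|>|5| out[8]=225, l++
l=2 r=9: |-14|>|5| out[7]=196, l++
l=3 r=9: |-13|>|5| out[6]=169, l++
l=4 r=9: |-6|>|5| out[5]=36, l++

l=5, r=9, next write slot=4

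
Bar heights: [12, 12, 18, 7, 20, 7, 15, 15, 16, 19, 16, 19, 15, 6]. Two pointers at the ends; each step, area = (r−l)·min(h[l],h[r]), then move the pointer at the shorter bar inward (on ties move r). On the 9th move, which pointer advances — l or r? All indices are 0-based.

r

l=0 r=13: min(12,6)*13=78 best=78 *, r--
l=0 r=12: min(12,15)*12=144 best=144 *, l++
l=1 r=12: min(12,15)*11=132 best=144, l++
l=2 r=12: min(18,15)*10=150 best=150 *, r--
l=2 r=11: min(18,19)*9=162 best=162 *, l++
l=3 r=11: min(7,19)*8=56 best=162, l++
l=4 r=11: min(20,19)*7=133 best=162, r--
l=4 r=10: min(20,16)*6=96 best=162, r--
l=4 r=9: min(20,19)*5=95 best=162, r--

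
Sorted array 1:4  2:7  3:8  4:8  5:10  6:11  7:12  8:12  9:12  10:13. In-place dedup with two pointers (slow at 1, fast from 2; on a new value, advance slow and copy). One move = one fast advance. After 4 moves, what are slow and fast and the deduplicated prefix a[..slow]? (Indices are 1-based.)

slow=4, fast=6, prefix=[4, 7, 8, 10]

(s=1,f=2) a[fast]=7≠a[slow]=4 write a[2]=7 → slow++,fast++
(s=2,f=3) a[fast]=8≠a[slow]=7 write a[3]=8 → slow++,fast++
(s=3,f=4) a[fast]=8=a[slow] dup → fast++
(s=3,f=5) a[fast]=10≠a[slow]=8 write a[4]=10 → slow++,fast++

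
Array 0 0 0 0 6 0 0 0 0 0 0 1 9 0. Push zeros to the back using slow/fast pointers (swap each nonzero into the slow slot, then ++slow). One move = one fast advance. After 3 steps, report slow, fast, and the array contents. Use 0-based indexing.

slow=0, fast=3, a=[0, 0, 0, 0, 6, 0, 0, 0, 0, 0, 0, 1, 9, 0]

slow=0 fast=0: a[fast]=0, fast++
slow=0 fast=1: a[fast]=0, fast++
slow=0 fast=2: a[fast]=0, fast++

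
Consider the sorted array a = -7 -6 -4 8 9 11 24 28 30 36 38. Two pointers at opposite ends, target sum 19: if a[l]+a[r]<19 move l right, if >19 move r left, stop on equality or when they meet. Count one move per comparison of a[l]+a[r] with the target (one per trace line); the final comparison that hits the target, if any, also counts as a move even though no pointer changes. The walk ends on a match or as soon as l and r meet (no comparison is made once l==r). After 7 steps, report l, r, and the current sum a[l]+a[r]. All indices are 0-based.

l=2, r=5, sum=7

l=0 r=10: -7+38=31 >19, r--
l=0 r=9: -7+36=29 >19, r--
l=0 r=8: -7+30=23 >19, r--
l=0 r=7: -7+28=21 >19, r--
l=0 r=6: -7+24=17 <19, l++
l=1 r=6: -6+24=18 <19, l++
l=2 r=6: -4+24=20 >19, r--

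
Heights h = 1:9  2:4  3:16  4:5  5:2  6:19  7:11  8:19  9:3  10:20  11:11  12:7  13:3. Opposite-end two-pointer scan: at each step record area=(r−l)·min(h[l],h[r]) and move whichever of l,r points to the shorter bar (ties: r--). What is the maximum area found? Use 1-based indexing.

[1,13] min(9,3)*12=36 best=36 * → r--
[1,12] min(9,7)*11=77 best=77 * → r--
[1,11] min(9,11)*10=90 best=90 * → l++
[2,11] min(4,11)*9=36 best=90 → l++
[3,11] min(16,11)*8=88 best=90 → r--
[3,10] min(16,20)*7=112 best=112 * → l++
[4,10] min(5,20)*6=30 best=112 → l++
[5,10] min(2,20)*5=10 best=112 → l++
[6,10] min(19,20)*4=76 best=112 → l++
[7,10] min(11,20)*3=33 best=112 → l++
[8,10] min(19,20)*2=38 best=112 → l++
[9,10] min(3,20)*1=3 best=112 → l++

max area = 112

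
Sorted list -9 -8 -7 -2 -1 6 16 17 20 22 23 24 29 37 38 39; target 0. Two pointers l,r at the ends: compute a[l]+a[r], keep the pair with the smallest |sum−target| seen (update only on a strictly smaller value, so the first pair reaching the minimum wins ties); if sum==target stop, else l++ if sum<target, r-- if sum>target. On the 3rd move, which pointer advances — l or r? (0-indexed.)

r

[0,15] -9+39=30 d=30 * → r--
[0,14] -9+38=29 d=29 * → r--
[0,13] -9+37=28 d=28 * → r--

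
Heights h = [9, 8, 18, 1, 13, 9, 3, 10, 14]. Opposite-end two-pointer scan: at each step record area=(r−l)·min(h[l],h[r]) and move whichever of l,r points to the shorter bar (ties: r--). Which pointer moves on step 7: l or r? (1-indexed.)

r

[1,9] min(9,14)*8=72 best=72 * → l++
[2,9] min(8,14)*7=56 best=72 → l++
[3,9] min(18,14)*6=84 best=84 * → r--
[3,8] min(18,10)*5=50 best=84 → r--
[3,7] min(18,3)*4=12 best=84 → r--
[3,6] min(18,9)*3=27 best=84 → r--
[3,5] min(18,13)*2=26 best=84 → r--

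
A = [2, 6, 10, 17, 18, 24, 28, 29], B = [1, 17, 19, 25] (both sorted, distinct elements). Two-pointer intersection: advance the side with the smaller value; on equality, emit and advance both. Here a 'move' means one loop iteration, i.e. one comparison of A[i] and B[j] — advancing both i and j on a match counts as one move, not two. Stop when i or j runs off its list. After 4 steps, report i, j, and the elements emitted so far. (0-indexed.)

i=0 j=0: 2>1, j++
i=0 j=1: 2<17, i++
i=1 j=1: 6<17, i++
i=2 j=1: 10<17, i++

i=3, j=1, emitted=[]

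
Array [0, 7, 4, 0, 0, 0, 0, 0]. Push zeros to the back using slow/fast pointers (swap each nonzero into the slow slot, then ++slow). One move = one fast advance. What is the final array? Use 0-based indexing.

[7, 4, 0, 0, 0, 0, 0, 0]

slow=0 fast=0: a[fast]=0, fast++
slow=0 fast=1: a[fast]=7≠0 swap→a[0]=7, slow++,fast++
slow=1 fast=2: a[fast]=4≠0 swap→a[1]=4, slow++,fast++
slow=2 fast=3: a[fast]=0, fast++
slow=2 fast=4: a[fast]=0, fast++
slow=2 fast=5: a[fast]=0, fast++
slow=2 fast=6: a[fast]=0, fast++
slow=2 fast=7: a[fast]=0, fast++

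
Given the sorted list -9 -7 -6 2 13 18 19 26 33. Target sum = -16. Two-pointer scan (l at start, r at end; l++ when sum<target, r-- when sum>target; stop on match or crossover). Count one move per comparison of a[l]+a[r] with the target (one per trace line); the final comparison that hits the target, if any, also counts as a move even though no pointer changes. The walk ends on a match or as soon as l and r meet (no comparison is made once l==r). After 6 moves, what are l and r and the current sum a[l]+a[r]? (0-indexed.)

l=0, r=2, sum=-15

l=0 r=8: -9+33=24 >-16, r--
l=0 r=7: -9+26=17 >-16, r--
l=0 r=6: -9+19=10 >-16, r--
l=0 r=5: -9+18=9 >-16, r--
l=0 r=4: -9+13=4 >-16, r--
l=0 r=3: -9+2=-7 >-16, r--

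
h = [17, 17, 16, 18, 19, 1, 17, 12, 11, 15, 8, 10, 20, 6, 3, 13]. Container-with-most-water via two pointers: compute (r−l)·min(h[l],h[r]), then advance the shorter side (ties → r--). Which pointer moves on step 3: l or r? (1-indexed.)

l=1 r=16: min(17,13)*15=195 best=195 *, r--
l=1 r=15: min(17,3)*14=42 best=195, r--
l=1 r=14: min(17,6)*13=78 best=195, r--

r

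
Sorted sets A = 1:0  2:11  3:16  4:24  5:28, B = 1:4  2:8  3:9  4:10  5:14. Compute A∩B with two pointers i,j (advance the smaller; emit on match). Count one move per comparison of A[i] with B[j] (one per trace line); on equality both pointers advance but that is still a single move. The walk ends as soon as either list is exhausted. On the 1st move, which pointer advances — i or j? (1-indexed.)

i

[i=1,j=1] 0<4 → i++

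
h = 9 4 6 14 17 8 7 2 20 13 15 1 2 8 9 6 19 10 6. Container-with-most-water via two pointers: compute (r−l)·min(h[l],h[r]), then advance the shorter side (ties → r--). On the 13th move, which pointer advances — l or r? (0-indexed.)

l=0 r=18: min(9,6)*18=108 best=108 *, r--
l=0 r=17: min(9,10)*17=153 best=153 *, l++
l=1 r=17: min(4,10)*16=64 best=153, l++
l=2 r=17: min(6,10)*15=90 best=153, l++
l=3 r=17: min(14,10)*14=140 best=153, r--
l=3 r=16: min(14,19)*13=182 best=182 *, l++
l=4 r=16: min(17,19)*12=204 best=204 *, l++
l=5 r=16: min(8,19)*11=88 best=204, l++
l=6 r=16: min(7,19)*10=70 best=204, l++
l=7 r=16: min(2,19)*9=18 best=204, l++
l=8 r=16: min(20,19)*8=152 best=204, r--
l=8 r=15: min(20,6)*7=42 best=204, r--
l=8 r=14: min(20,9)*6=54 best=204, r--

r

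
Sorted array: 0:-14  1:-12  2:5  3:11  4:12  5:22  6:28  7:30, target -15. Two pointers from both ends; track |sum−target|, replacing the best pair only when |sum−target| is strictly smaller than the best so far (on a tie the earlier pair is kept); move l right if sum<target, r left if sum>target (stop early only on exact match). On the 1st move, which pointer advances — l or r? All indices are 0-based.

l=0 r=7: -14+30=16 d=31 *, r--

r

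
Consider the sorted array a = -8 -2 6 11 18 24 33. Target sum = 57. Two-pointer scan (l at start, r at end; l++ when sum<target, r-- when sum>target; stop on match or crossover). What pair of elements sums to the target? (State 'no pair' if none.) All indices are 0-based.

[0,6] -8+33=25 <57 → l++
[1,6] -2+33=31 <57 → l++
[2,6] 6+33=39 <57 → l++
[3,6] 11+33=44 <57 → l++
[4,6] 18+33=51 <57 → l++
[5,6] 24+33=57 → found

(24, 33)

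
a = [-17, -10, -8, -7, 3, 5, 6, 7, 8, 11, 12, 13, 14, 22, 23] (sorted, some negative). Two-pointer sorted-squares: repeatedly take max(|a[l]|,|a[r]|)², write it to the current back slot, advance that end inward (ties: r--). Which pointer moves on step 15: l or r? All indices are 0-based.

l=0 r=14: |-17|<=|23| out[14]=529, r--
l=0 r=13: |-17|<=|22| out[13]=484, r--
l=0 r=12: |-17|>|14| out[12]=289, l++
l=1 r=12: |-10|<=|14| out[11]=196, r--
l=1 r=11: |-10|<=|13| out[10]=169, r--
l=1 r=10: |-10|<=|12| out[9]=144, r--
l=1 r=9: |-10|<=|11| out[8]=121, r--
l=1 r=8: |-10|>|8| out[7]=100, l++
l=2 r=8: |-8|<=|8| out[6]=64, r--
l=2 r=7: |-8|>|7| out[5]=64, l++
l=3 r=7: |-7|<=|7| out[4]=49, r--
l=3 r=6: |-7|>|6| out[3]=49, l++
l=4 r=6: |3|<=|6| out[2]=36, r--
l=4 r=5: |3|<=|5| out[1]=25, r--
l=4 r=4: |3|<=|3| out[0]=9, r--

r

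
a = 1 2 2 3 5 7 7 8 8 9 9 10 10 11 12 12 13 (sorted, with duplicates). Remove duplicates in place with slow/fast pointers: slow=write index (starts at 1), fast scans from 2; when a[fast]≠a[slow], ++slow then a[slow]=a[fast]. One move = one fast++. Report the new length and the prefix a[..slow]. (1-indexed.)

length 11; prefix = [1, 2, 3, 5, 7, 8, 9, 10, 11, 12, 13]

(s=1,f=2) a[fast]=2≠a[slow]=1 write a[2]=2 → slow++,fast++
(s=2,f=3) a[fast]=2=a[slow] dup → fast++
(s=2,f=4) a[fast]=3≠a[slow]=2 write a[3]=3 → slow++,fast++
(s=3,f=5) a[fast]=5≠a[slow]=3 write a[4]=5 → slow++,fast++
(s=4,f=6) a[fast]=7≠a[slow]=5 write a[5]=7 → slow++,fast++
(s=5,f=7) a[fast]=7=a[slow] dup → fast++
(s=5,f=8) a[fast]=8≠a[slow]=7 write a[6]=8 → slow++,fast++
(s=6,f=9) a[fast]=8=a[slow] dup → fast++
(s=6,f=10) a[fast]=9≠a[slow]=8 write a[7]=9 → slow++,fast++
(s=7,f=11) a[fast]=9=a[slow] dup → fast++
(s=7,f=12) a[fast]=10≠a[slow]=9 write a[8]=10 → slow++,fast++
(s=8,f=13) a[fast]=10=a[slow] dup → fast++
(s=8,f=14) a[fast]=11≠a[slow]=10 write a[9]=11 → slow++,fast++
(s=9,f=15) a[fast]=12≠a[slow]=11 write a[10]=12 → slow++,fast++
(s=10,f=16) a[fast]=12=a[slow] dup → fast++
(s=10,f=17) a[fast]=13≠a[slow]=12 write a[11]=13 → slow++,fast++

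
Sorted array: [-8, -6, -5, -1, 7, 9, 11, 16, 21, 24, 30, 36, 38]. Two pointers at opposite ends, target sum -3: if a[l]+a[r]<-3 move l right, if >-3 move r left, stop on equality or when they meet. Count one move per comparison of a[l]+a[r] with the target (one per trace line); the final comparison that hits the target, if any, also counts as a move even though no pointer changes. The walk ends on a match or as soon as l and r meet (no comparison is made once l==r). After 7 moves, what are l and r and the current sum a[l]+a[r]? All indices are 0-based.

l=0 r=12: -8+38=30 >-3, r--
l=0 r=11: -8+36=28 >-3, r--
l=0 r=10: -8+30=22 >-3, r--
l=0 r=9: -8+24=16 >-3, r--
l=0 r=8: -8+21=13 >-3, r--
l=0 r=7: -8+16=8 >-3, r--
l=0 r=6: -8+11=3 >-3, r--

l=0, r=5, sum=1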